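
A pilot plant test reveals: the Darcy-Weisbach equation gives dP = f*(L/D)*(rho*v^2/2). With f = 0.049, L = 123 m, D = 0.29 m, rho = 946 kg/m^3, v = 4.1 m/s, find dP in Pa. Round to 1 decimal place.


dP = f * (L/D) * (rho*v^2/2)
dP = 0.049 * (123/0.29) * (946*4.1^2/2)
L/D = 424.13793103
rho*v^2/2 = 946*16.81/2 = 7951.13
dP = 0.049 * 424.13793103 * 7951.13
dP = 165246.4 Pa


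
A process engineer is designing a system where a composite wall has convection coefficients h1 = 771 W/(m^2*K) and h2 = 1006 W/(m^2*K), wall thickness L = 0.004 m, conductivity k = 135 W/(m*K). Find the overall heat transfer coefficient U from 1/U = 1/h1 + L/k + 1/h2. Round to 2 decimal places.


1/U = 1/h1 + L/k + 1/h2
1/U = 1/771 + 0.004/135 + 1/1006
1/U = 0.0012970169 + 2.96296e-05 + 0.0009940358
1/U = 0.0023206823
U = 430.91 W/(m^2*K)


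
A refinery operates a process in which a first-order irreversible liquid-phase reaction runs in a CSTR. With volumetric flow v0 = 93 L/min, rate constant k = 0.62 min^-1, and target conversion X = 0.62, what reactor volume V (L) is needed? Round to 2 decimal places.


V = v0 * X / (k * (1 - X))
V = 93 * 0.62 / (0.62 * (1 - 0.62))
V = 57.66 / (0.62 * 0.38)
V = 57.66 / 0.2356
V = 244.74 L


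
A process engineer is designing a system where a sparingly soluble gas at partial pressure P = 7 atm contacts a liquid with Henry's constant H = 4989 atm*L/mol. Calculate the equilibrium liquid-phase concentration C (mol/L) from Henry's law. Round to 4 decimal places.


C = P / H
C = 7 / 4989
C = 0.0014 mol/L


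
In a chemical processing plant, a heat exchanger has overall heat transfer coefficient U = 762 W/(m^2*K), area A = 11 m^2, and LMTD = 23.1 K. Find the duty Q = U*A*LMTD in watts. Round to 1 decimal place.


Q = U * A * LMTD
Q = 762 * 11 * 23.1
Q = 193624.2 W


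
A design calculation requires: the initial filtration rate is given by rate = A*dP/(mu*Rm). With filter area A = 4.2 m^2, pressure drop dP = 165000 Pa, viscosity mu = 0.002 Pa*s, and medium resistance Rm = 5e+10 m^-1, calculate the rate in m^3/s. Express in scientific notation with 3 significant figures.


rate = A * dP / (mu * Rm)
rate = 4.2 * 165000 / (0.002 * 5e+10)
rate = 693000.0 / 1.000e+08
rate = 6.93e-03 m^3/s


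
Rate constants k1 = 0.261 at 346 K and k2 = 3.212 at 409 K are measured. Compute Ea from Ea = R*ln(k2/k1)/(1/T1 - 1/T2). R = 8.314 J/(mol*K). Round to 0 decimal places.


Ea = R * ln(k2/k1) / (1/T1 - 1/T2)
ln(k2/k1) = ln(3.212/0.261) = 2.5101287
1/T1 - 1/T2 = 1/346 - 1/409 = 0.000445185635
Ea = 8.314 * 2.5101287 / 0.000445185635
Ea = 46878 J/mol


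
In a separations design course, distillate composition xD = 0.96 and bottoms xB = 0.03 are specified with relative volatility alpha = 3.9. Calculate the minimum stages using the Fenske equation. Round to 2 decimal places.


N_min = ln((xD*(1-xB))/(xB*(1-xD))) / ln(alpha)
Numerator inside ln: 0.9312 / 0.0012 = 776.0
ln(776.0) = 6.654153
ln(alpha) = ln(3.9) = 1.360977
N_min = 6.654153 / 1.360977 = 4.89


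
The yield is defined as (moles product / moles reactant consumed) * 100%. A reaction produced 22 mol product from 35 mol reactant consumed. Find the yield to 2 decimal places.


Yield = (moles product / moles consumed) * 100%
Yield = (22 / 35) * 100
Yield = 0.6286 * 100
Yield = 62.86%


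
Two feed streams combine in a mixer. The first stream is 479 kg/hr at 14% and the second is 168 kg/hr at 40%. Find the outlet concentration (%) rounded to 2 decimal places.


Mass balance on solute: F1*x1 + F2*x2 = F3*x3
F3 = F1 + F2 = 479 + 168 = 647 kg/hr
x3 = (F1*x1 + F2*x2)/F3
x3 = (479*0.14 + 168*0.4) / 647
x3 = 20.75%


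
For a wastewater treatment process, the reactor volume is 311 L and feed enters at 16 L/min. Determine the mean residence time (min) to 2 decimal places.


tau = V / v0
tau = 311 / 16
tau = 19.44 min


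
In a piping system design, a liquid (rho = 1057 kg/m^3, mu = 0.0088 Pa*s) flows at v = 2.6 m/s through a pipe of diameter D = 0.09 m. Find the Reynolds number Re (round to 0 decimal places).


Re = rho * v * D / mu
Re = 1057 * 2.6 * 0.09 / 0.0088
Re = 247.338 / 0.0088
Re = 28107


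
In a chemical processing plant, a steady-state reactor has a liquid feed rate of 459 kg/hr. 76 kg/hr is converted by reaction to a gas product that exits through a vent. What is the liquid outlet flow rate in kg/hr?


Steady-state mass balance on the main outlet: F_out = F_in - F_removed
F_out = 459 - 76
F_out = 383 kg/hr


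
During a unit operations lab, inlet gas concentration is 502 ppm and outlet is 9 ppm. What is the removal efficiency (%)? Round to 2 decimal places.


Efficiency = (G_in - G_out) / G_in * 100%
Efficiency = (502 - 9) / 502 * 100
Efficiency = 493 / 502 * 100
Efficiency = 98.21%


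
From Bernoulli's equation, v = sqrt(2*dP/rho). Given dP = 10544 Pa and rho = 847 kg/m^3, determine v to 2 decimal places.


v = sqrt(2*dP/rho)
v = sqrt(2*10544/847)
v = sqrt(24.897285)
v = 4.99 m/s


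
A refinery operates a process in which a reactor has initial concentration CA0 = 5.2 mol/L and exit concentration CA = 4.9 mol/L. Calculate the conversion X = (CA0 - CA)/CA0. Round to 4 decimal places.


X = (CA0 - CA) / CA0
X = (5.2 - 4.9) / 5.2
X = 0.3 / 5.2
X = 0.0577


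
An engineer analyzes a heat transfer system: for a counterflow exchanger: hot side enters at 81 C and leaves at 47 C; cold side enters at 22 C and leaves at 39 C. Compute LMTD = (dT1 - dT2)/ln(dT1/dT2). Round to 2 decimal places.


dT1 = Th_in - Tc_out = 81 - 39 = 42
dT2 = Th_out - Tc_in = 47 - 22 = 25
LMTD = (dT1 - dT2) / ln(dT1/dT2)
LMTD = (42 - 25) / ln(42/25)
LMTD = 32.77 K


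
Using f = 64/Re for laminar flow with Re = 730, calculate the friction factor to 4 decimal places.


f = 64 / Re
f = 64 / 730
f = 0.0877


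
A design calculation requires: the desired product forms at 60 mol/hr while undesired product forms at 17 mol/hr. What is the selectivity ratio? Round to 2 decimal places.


S = desired product rate / undesired product rate
S = 60 / 17
S = 3.53


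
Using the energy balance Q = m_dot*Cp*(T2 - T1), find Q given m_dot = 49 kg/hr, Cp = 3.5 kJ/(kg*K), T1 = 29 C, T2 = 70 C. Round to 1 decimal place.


Q = m_dot * Cp * (T2 - T1)
Q = 49 * 3.5 * (70 - 29)
Q = 49 * 3.5 * 41
Q = 7031.5 kJ/hr


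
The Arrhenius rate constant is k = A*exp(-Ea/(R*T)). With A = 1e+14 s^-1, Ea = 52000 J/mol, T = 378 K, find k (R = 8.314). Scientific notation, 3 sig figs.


k = A * exp(-Ea/(R*T))
k = 1e+14 * exp(-52000 / (8.314 * 378))
k = 1e+14 * exp(-16.546324)
k = 6.52e+06


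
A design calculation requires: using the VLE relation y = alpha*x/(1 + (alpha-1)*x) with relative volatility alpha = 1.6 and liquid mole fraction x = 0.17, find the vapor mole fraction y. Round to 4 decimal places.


y = alpha*x / (1 + (alpha-1)*x)
y = 1.6*0.17 / (1 + (1.6-1)*0.17)
y = 0.272 / (1 + 0.102)
y = 0.272 / 1.102
y = 0.2468


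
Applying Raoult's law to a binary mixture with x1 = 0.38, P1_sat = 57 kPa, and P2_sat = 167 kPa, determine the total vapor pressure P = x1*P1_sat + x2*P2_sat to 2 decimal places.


P = x1*P1_sat + x2*P2_sat
x2 = 1 - x1 = 1 - 0.38 = 0.62
P = 0.38*57 + 0.62*167
P = 21.66 + 103.54
P = 125.20 kPa


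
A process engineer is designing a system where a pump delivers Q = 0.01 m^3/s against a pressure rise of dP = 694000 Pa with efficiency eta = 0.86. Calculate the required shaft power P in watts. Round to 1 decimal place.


P = Q * dP / eta
P = 0.01 * 694000 / 0.86
P = 6940.0 / 0.86
P = 8069.8 W


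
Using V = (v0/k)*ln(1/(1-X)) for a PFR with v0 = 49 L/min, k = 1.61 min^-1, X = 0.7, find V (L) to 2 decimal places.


V = (v0/k) * ln(1/(1-X))
V = (49/1.61) * ln(1/(1-0.7))
V = 30.434783 * ln(3.333333)
V = 30.434783 * 1.203973
V = 36.64 L


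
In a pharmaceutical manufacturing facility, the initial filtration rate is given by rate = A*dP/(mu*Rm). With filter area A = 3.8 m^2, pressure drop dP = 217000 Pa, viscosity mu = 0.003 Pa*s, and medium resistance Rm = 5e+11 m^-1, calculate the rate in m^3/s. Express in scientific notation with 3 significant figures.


rate = A * dP / (mu * Rm)
rate = 3.8 * 217000 / (0.003 * 5e+11)
rate = 824600.0 / 1.500e+09
rate = 5.50e-04 m^3/s


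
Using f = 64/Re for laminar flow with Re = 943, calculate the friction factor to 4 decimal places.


f = 64 / Re
f = 64 / 943
f = 0.0679


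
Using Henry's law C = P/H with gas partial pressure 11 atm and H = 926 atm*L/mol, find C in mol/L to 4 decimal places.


C = P / H
C = 11 / 926
C = 0.0119 mol/L


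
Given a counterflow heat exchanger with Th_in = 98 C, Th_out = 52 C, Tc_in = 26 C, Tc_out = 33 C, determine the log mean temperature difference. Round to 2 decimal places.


dT1 = Th_in - Tc_out = 98 - 33 = 65
dT2 = Th_out - Tc_in = 52 - 26 = 26
LMTD = (dT1 - dT2) / ln(dT1/dT2)
LMTD = (65 - 26) / ln(65/26)
LMTD = 42.56 K


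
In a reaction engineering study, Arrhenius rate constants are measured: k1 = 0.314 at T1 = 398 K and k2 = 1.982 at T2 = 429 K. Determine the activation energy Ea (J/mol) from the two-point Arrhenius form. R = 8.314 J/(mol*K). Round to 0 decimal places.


Ea = R * ln(k2/k1) / (1/T1 - 1/T2)
ln(k2/k1) = ln(1.982/0.314) = 1.8424687
1/T1 - 1/T2 = 1/398 - 1/429 = 0.000181560483
Ea = 8.314 * 1.8424687 / 0.000181560483
Ea = 84370 J/mol


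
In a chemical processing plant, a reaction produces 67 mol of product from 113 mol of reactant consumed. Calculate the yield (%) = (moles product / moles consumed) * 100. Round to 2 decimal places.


Yield = (moles product / moles consumed) * 100%
Yield = (67 / 113) * 100
Yield = 0.5929 * 100
Yield = 59.29%


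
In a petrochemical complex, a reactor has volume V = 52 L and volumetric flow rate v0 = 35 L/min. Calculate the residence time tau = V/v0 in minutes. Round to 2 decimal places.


tau = V / v0
tau = 52 / 35
tau = 1.49 min


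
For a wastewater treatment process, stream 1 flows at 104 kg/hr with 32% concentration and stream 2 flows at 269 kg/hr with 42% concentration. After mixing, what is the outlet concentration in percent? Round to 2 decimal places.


Mass balance on solute: F1*x1 + F2*x2 = F3*x3
F3 = F1 + F2 = 104 + 269 = 373 kg/hr
x3 = (F1*x1 + F2*x2)/F3
x3 = (104*0.32 + 269*0.42) / 373
x3 = 39.21%


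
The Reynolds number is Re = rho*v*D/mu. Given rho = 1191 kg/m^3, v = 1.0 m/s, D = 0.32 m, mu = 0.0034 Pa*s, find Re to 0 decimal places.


Re = rho * v * D / mu
Re = 1191 * 1.0 * 0.32 / 0.0034
Re = 381.12 / 0.0034
Re = 112094


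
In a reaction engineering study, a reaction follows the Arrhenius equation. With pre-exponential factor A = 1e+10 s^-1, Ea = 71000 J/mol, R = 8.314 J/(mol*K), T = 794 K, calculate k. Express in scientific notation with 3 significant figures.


k = A * exp(-Ea/(R*T))
k = 1e+10 * exp(-71000 / (8.314 * 794))
k = 1e+10 * exp(-10.755431)
k = 2.13e+05


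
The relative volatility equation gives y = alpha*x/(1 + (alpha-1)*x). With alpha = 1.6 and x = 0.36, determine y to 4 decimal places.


y = alpha*x / (1 + (alpha-1)*x)
y = 1.6*0.36 / (1 + (1.6-1)*0.36)
y = 0.576 / (1 + 0.216)
y = 0.576 / 1.216
y = 0.4737


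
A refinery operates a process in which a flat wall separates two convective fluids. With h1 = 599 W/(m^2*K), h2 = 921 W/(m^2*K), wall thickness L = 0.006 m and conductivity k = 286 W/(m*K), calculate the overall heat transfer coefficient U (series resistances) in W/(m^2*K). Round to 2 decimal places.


1/U = 1/h1 + L/k + 1/h2
1/U = 1/599 + 0.006/286 + 1/921
1/U = 0.0016694491 + 2.0979e-05 + 0.0010857763
1/U = 0.0027762044
U = 360.20 W/(m^2*K)


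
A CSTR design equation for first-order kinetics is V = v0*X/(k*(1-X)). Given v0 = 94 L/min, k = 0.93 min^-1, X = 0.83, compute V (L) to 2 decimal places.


V = v0 * X / (k * (1 - X))
V = 94 * 0.83 / (0.93 * (1 - 0.83))
V = 78.02 / (0.93 * 0.17)
V = 78.02 / 0.1581
V = 493.49 L


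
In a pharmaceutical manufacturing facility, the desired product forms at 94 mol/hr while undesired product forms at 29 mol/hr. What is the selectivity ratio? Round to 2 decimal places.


S = desired product rate / undesired product rate
S = 94 / 29
S = 3.24


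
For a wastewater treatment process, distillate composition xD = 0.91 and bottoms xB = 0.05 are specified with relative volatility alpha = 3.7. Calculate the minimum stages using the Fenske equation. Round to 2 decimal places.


N_min = ln((xD*(1-xB))/(xB*(1-xD))) / ln(alpha)
Numerator inside ln: 0.8645 / 0.0045 = 192.111111
ln(192.111111) = 5.258074
ln(alpha) = ln(3.7) = 1.308333
N_min = 5.258074 / 1.308333 = 4.02


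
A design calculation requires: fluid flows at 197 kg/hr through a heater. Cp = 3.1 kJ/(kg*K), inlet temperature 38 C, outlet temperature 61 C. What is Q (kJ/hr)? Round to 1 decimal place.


Q = m_dot * Cp * (T2 - T1)
Q = 197 * 3.1 * (61 - 38)
Q = 197 * 3.1 * 23
Q = 14046.1 kJ/hr


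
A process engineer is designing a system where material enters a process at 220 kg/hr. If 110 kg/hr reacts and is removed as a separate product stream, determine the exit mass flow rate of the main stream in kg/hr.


Steady-state mass balance on the main outlet: F_out = F_in - F_removed
F_out = 220 - 110
F_out = 110 kg/hr


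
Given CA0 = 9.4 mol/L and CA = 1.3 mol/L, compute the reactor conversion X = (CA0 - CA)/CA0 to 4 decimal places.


X = (CA0 - CA) / CA0
X = (9.4 - 1.3) / 9.4
X = 8.1 / 9.4
X = 0.8617


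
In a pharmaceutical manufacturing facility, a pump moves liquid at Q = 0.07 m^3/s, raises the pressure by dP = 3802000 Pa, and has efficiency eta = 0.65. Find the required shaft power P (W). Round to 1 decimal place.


P = Q * dP / eta
P = 0.07 * 3802000 / 0.65
P = 266140.0 / 0.65
P = 409446.2 W


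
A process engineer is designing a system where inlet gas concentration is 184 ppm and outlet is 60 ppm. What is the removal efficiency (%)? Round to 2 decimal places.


Efficiency = (G_in - G_out) / G_in * 100%
Efficiency = (184 - 60) / 184 * 100
Efficiency = 124 / 184 * 100
Efficiency = 67.39%


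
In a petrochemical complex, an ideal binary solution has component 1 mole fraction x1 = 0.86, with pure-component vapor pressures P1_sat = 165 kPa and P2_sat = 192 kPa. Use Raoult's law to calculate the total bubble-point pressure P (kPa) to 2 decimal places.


P = x1*P1_sat + x2*P2_sat
x2 = 1 - x1 = 1 - 0.86 = 0.14
P = 0.86*165 + 0.14*192
P = 141.9 + 26.88
P = 168.78 kPa


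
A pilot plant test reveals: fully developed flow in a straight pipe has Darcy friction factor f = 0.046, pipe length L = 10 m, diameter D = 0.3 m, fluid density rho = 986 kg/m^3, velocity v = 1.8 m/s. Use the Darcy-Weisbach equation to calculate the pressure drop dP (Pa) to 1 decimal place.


dP = f * (L/D) * (rho*v^2/2)
dP = 0.046 * (10/0.3) * (986*1.8^2/2)
L/D = 33.33333333
rho*v^2/2 = 986*3.24/2 = 1597.32
dP = 0.046 * 33.33333333 * 1597.32
dP = 2449.2 Pa


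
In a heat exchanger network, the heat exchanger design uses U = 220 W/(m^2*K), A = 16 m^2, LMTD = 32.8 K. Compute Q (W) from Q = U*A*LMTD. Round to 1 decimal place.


Q = U * A * LMTD
Q = 220 * 16 * 32.8
Q = 115456.0 W


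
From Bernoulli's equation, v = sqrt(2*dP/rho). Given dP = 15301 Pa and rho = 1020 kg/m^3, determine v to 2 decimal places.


v = sqrt(2*dP/rho)
v = sqrt(2*15301/1020)
v = sqrt(30.001961)
v = 5.48 m/s


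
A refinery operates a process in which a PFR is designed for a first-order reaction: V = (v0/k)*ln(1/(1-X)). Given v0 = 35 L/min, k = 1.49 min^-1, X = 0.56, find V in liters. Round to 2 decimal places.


V = (v0/k) * ln(1/(1-X))
V = (35/1.49) * ln(1/(1-0.56))
V = 23.489933 * ln(2.272727)
V = 23.489933 * 0.82098
V = 19.28 L


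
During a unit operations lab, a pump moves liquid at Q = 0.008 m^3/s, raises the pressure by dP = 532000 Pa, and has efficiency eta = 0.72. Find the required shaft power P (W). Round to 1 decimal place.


P = Q * dP / eta
P = 0.008 * 532000 / 0.72
P = 4256.0 / 0.72
P = 5911.1 W


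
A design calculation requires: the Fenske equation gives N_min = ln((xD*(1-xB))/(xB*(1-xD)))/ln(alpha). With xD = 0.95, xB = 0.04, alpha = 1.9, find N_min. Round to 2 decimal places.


N_min = ln((xD*(1-xB))/(xB*(1-xD))) / ln(alpha)
Numerator inside ln: 0.912 / 0.002 = 456.0
ln(456.0) = 6.122493
ln(alpha) = ln(1.9) = 0.641854
N_min = 6.122493 / 0.641854 = 9.54


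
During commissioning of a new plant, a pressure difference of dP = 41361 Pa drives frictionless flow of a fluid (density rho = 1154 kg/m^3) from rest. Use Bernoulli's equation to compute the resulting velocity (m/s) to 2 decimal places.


v = sqrt(2*dP/rho)
v = sqrt(2*41361/1154)
v = sqrt(71.682842)
v = 8.47 m/s


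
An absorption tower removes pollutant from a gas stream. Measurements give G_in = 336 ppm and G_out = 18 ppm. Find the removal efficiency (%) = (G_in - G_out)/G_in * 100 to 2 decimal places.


Efficiency = (G_in - G_out) / G_in * 100%
Efficiency = (336 - 18) / 336 * 100
Efficiency = 318 / 336 * 100
Efficiency = 94.64%


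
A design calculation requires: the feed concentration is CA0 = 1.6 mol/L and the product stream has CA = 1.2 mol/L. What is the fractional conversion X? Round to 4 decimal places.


X = (CA0 - CA) / CA0
X = (1.6 - 1.2) / 1.6
X = 0.4 / 1.6
X = 0.2500


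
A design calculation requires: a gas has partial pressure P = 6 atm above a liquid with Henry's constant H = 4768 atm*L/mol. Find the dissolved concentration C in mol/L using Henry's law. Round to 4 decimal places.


C = P / H
C = 6 / 4768
C = 0.0013 mol/L


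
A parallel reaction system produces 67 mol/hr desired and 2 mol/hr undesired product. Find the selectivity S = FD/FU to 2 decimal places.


S = desired product rate / undesired product rate
S = 67 / 2
S = 33.50


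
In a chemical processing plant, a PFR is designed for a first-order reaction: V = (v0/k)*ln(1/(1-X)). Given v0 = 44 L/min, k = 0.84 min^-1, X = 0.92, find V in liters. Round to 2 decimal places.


V = (v0/k) * ln(1/(1-X))
V = (44/0.84) * ln(1/(1-0.92))
V = 52.380952 * ln(12.5)
V = 52.380952 * 2.525729
V = 132.30 L


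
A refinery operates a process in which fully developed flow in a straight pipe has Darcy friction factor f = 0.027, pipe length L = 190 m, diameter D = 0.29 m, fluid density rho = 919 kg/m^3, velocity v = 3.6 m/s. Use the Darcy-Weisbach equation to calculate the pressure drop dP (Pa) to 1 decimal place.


dP = f * (L/D) * (rho*v^2/2)
dP = 0.027 * (190/0.29) * (919*3.6^2/2)
L/D = 655.17241379
rho*v^2/2 = 919*12.96/2 = 5955.12
dP = 0.027 * 655.17241379 * 5955.12
dP = 105344.0 Pa


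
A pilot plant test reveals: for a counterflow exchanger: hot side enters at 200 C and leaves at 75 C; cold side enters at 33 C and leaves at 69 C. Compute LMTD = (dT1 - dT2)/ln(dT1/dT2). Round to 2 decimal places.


dT1 = Th_in - Tc_out = 200 - 69 = 131
dT2 = Th_out - Tc_in = 75 - 33 = 42
LMTD = (dT1 - dT2) / ln(dT1/dT2)
LMTD = (131 - 42) / ln(131/42)
LMTD = 78.24 K


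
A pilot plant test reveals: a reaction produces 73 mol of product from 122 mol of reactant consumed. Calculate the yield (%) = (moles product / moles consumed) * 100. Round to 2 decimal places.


Yield = (moles product / moles consumed) * 100%
Yield = (73 / 122) * 100
Yield = 0.5984 * 100
Yield = 59.84%


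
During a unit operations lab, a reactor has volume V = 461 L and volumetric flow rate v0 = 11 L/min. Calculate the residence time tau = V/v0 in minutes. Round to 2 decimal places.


tau = V / v0
tau = 461 / 11
tau = 41.91 min


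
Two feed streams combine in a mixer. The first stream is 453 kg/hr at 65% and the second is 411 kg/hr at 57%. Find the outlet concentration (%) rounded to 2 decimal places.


Mass balance on solute: F1*x1 + F2*x2 = F3*x3
F3 = F1 + F2 = 453 + 411 = 864 kg/hr
x3 = (F1*x1 + F2*x2)/F3
x3 = (453*0.65 + 411*0.57) / 864
x3 = 61.19%


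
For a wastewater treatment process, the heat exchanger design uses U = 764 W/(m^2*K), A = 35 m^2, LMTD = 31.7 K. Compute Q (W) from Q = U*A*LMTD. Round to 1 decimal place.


Q = U * A * LMTD
Q = 764 * 35 * 31.7
Q = 847658.0 W


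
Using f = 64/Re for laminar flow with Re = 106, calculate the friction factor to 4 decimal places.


f = 64 / Re
f = 64 / 106
f = 0.6038


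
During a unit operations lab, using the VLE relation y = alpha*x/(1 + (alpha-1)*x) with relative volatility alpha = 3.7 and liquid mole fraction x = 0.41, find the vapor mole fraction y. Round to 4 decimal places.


y = alpha*x / (1 + (alpha-1)*x)
y = 3.7*0.41 / (1 + (3.7-1)*0.41)
y = 1.517 / (1 + 1.107)
y = 1.517 / 2.107
y = 0.7200


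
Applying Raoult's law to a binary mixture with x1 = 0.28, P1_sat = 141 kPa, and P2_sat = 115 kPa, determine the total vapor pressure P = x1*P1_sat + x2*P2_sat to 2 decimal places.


P = x1*P1_sat + x2*P2_sat
x2 = 1 - x1 = 1 - 0.28 = 0.72
P = 0.28*141 + 0.72*115
P = 39.48 + 82.8
P = 122.28 kPa


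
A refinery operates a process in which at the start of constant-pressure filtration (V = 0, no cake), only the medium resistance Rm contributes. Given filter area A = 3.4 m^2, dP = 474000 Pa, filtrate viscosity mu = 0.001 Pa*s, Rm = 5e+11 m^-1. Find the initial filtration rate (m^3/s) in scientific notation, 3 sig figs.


rate = A * dP / (mu * Rm)
rate = 3.4 * 474000 / (0.001 * 5e+11)
rate = 1611600.0 / 5.000e+08
rate = 3.22e-03 m^3/s


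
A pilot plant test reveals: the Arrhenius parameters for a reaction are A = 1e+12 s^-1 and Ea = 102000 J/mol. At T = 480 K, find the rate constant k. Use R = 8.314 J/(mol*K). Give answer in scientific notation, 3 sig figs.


k = A * exp(-Ea/(R*T))
k = 1e+12 * exp(-102000 / (8.314 * 480))
k = 1e+12 * exp(-25.559298)
k = 7.94e+00


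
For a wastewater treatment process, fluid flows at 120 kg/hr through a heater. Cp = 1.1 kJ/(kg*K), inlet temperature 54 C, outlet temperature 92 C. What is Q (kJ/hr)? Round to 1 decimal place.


Q = m_dot * Cp * (T2 - T1)
Q = 120 * 1.1 * (92 - 54)
Q = 120 * 1.1 * 38
Q = 5016.0 kJ/hr


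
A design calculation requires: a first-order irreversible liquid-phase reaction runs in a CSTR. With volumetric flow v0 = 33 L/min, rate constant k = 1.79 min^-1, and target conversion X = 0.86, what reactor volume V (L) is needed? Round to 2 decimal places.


V = v0 * X / (k * (1 - X))
V = 33 * 0.86 / (1.79 * (1 - 0.86))
V = 28.38 / (1.79 * 0.14)
V = 28.38 / 0.2506
V = 113.25 L


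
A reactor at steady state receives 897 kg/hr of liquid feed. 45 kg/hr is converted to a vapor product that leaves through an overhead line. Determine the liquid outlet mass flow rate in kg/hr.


Steady-state mass balance on the main outlet: F_out = F_in - F_removed
F_out = 897 - 45
F_out = 852 kg/hr


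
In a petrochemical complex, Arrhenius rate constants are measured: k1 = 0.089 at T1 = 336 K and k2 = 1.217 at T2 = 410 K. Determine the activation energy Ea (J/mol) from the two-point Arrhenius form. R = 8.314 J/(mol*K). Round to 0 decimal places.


Ea = R * ln(k2/k1) / (1/T1 - 1/T2)
ln(k2/k1) = ln(1.217/0.089) = 2.6155077
1/T1 - 1/T2 = 1/336 - 1/410 = 0.000537166086
Ea = 8.314 * 2.6155077 / 0.000537166086
Ea = 40482 J/mol


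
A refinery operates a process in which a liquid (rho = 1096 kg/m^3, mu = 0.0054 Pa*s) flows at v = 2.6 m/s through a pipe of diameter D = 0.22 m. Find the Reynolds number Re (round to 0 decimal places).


Re = rho * v * D / mu
Re = 1096 * 2.6 * 0.22 / 0.0054
Re = 626.912 / 0.0054
Re = 116095


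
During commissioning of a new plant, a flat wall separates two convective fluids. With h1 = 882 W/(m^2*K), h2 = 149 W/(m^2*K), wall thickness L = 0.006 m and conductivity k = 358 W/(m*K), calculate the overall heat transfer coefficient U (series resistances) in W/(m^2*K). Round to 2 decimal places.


1/U = 1/h1 + L/k + 1/h2
1/U = 1/882 + 0.006/358 + 1/149
1/U = 0.0011337868 + 1.67598e-05 + 0.0067114094
1/U = 0.007861956
U = 127.19 W/(m^2*K)


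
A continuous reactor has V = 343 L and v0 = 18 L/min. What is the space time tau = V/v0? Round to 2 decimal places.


tau = V / v0
tau = 343 / 18
tau = 19.06 min


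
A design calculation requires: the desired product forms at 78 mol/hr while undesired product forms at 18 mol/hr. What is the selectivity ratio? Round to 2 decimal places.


S = desired product rate / undesired product rate
S = 78 / 18
S = 4.33


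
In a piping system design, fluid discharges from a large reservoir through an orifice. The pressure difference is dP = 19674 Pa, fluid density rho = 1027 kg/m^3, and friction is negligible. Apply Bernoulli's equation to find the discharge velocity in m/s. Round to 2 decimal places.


v = sqrt(2*dP/rho)
v = sqrt(2*19674/1027)
v = sqrt(38.313535)
v = 6.19 m/s


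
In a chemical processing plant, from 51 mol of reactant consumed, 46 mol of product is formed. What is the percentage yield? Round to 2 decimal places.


Yield = (moles product / moles consumed) * 100%
Yield = (46 / 51) * 100
Yield = 0.902 * 100
Yield = 90.20%


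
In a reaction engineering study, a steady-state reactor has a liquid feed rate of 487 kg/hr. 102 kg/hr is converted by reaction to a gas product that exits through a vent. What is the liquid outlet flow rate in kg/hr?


Steady-state mass balance on the main outlet: F_out = F_in - F_removed
F_out = 487 - 102
F_out = 385 kg/hr


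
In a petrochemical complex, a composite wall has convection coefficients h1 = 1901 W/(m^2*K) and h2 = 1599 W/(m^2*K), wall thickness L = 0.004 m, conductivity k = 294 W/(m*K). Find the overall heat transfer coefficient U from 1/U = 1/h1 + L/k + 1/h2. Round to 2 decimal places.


1/U = 1/h1 + L/k + 1/h2
1/U = 1/1901 + 0.004/294 + 1/1599
1/U = 0.0005260389 + 1.36054e-05 + 0.0006253909
1/U = 0.0011650352
U = 858.34 W/(m^2*K)


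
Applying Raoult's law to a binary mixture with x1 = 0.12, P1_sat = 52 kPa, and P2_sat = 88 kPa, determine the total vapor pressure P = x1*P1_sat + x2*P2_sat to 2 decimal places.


P = x1*P1_sat + x2*P2_sat
x2 = 1 - x1 = 1 - 0.12 = 0.88
P = 0.12*52 + 0.88*88
P = 6.24 + 77.44
P = 83.68 kPa


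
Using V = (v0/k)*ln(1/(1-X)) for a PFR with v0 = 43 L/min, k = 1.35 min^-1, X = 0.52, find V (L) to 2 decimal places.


V = (v0/k) * ln(1/(1-X))
V = (43/1.35) * ln(1/(1-0.52))
V = 31.851852 * ln(2.083333)
V = 31.851852 * 0.733969
V = 23.38 L


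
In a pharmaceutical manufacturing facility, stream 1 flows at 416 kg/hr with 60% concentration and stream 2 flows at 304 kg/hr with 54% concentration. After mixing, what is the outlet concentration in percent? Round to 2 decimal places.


Mass balance on solute: F1*x1 + F2*x2 = F3*x3
F3 = F1 + F2 = 416 + 304 = 720 kg/hr
x3 = (F1*x1 + F2*x2)/F3
x3 = (416*0.6 + 304*0.54) / 720
x3 = 57.47%


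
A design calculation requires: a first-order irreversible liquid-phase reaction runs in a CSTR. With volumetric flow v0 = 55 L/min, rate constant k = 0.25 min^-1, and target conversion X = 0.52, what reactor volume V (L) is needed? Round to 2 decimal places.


V = v0 * X / (k * (1 - X))
V = 55 * 0.52 / (0.25 * (1 - 0.52))
V = 28.6 / (0.25 * 0.48)
V = 28.6 / 0.12
V = 238.33 L


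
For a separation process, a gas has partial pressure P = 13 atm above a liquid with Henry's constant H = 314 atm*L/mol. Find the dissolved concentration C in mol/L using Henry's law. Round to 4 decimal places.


C = P / H
C = 13 / 314
C = 0.0414 mol/L


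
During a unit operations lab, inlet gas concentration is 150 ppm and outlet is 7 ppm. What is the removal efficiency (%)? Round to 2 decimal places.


Efficiency = (G_in - G_out) / G_in * 100%
Efficiency = (150 - 7) / 150 * 100
Efficiency = 143 / 150 * 100
Efficiency = 95.33%


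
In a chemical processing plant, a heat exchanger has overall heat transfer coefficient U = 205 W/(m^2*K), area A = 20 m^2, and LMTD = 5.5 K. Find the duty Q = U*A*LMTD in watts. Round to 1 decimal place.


Q = U * A * LMTD
Q = 205 * 20 * 5.5
Q = 22550.0 W


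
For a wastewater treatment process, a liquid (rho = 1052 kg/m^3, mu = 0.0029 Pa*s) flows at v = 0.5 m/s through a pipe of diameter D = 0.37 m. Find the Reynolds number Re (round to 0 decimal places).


Re = rho * v * D / mu
Re = 1052 * 0.5 * 0.37 / 0.0029
Re = 194.62 / 0.0029
Re = 67110


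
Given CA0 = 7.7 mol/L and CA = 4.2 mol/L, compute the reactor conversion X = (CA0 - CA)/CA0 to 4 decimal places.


X = (CA0 - CA) / CA0
X = (7.7 - 4.2) / 7.7
X = 3.5 / 7.7
X = 0.4545


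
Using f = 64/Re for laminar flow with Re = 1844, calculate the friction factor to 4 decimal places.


f = 64 / Re
f = 64 / 1844
f = 0.0347


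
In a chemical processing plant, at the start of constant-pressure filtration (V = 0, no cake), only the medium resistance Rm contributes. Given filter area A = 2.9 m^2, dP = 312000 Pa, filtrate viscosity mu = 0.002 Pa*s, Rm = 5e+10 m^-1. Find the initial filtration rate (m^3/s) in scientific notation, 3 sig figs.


rate = A * dP / (mu * Rm)
rate = 2.9 * 312000 / (0.002 * 5e+10)
rate = 904800.0 / 1.000e+08
rate = 9.05e-03 m^3/s


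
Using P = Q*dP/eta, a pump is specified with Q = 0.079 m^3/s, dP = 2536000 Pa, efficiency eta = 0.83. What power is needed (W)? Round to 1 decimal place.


P = Q * dP / eta
P = 0.079 * 2536000 / 0.83
P = 200344.0 / 0.83
P = 241378.3 W


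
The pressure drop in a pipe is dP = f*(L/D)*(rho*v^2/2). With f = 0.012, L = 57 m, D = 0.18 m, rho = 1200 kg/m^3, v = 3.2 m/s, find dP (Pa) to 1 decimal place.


dP = f * (L/D) * (rho*v^2/2)
dP = 0.012 * (57/0.18) * (1200*3.2^2/2)
L/D = 316.66666667
rho*v^2/2 = 1200*10.24/2 = 6144.0
dP = 0.012 * 316.66666667 * 6144.0
dP = 23347.2 Pa


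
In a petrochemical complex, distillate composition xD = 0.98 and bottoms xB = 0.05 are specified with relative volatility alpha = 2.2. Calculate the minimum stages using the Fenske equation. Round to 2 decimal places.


N_min = ln((xD*(1-xB))/(xB*(1-xD))) / ln(alpha)
Numerator inside ln: 0.931 / 0.001 = 931.0
ln(931.0) = 6.836259
ln(alpha) = ln(2.2) = 0.788457
N_min = 6.836259 / 0.788457 = 8.67


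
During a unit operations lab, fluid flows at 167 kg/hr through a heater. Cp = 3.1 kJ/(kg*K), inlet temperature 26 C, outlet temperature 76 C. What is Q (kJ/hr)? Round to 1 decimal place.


Q = m_dot * Cp * (T2 - T1)
Q = 167 * 3.1 * (76 - 26)
Q = 167 * 3.1 * 50
Q = 25885.0 kJ/hr


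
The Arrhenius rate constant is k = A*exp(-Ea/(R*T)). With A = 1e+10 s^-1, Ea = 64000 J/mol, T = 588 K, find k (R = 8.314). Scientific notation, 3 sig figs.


k = A * exp(-Ea/(R*T))
k = 1e+10 * exp(-64000 / (8.314 * 588))
k = 1e+10 * exp(-13.091597)
k = 2.06e+04


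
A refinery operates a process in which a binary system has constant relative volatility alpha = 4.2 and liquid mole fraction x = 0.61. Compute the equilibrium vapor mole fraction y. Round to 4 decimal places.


y = alpha*x / (1 + (alpha-1)*x)
y = 4.2*0.61 / (1 + (4.2-1)*0.61)
y = 2.562 / (1 + 1.952)
y = 2.562 / 2.952
y = 0.8679


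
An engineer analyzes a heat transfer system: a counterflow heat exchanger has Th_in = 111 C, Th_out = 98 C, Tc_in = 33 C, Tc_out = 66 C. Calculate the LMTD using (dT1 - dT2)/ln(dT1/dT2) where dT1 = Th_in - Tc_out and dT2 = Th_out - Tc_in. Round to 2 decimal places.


dT1 = Th_in - Tc_out = 111 - 66 = 45
dT2 = Th_out - Tc_in = 98 - 33 = 65
LMTD = (dT1 - dT2) / ln(dT1/dT2)
LMTD = (45 - 65) / ln(45/65)
LMTD = 54.39 K


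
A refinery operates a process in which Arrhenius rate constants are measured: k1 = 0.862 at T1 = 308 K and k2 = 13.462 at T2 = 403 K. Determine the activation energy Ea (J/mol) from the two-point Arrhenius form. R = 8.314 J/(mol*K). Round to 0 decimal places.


Ea = R * ln(k2/k1) / (1/T1 - 1/T2)
ln(k2/k1) = ln(13.462/0.862) = 2.7483709
1/T1 - 1/T2 = 1/308 - 1/403 = 0.000765363669
Ea = 8.314 * 2.7483709 / 0.000765363669
Ea = 29855 J/mol


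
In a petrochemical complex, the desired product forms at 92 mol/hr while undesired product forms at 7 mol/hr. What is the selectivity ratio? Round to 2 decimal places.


S = desired product rate / undesired product rate
S = 92 / 7
S = 13.14


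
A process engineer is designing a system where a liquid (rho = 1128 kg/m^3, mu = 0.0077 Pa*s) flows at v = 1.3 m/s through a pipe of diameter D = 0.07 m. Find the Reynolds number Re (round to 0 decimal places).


Re = rho * v * D / mu
Re = 1128 * 1.3 * 0.07 / 0.0077
Re = 102.648 / 0.0077
Re = 13331


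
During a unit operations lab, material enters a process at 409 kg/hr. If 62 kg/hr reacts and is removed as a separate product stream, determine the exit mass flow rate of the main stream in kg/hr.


Steady-state mass balance on the main outlet: F_out = F_in - F_removed
F_out = 409 - 62
F_out = 347 kg/hr


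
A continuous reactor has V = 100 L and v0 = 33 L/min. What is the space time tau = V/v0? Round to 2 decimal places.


tau = V / v0
tau = 100 / 33
tau = 3.03 min


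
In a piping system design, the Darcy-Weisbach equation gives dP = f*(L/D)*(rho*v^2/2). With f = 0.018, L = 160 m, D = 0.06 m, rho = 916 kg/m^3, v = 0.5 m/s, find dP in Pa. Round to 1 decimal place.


dP = f * (L/D) * (rho*v^2/2)
dP = 0.018 * (160/0.06) * (916*0.5^2/2)
L/D = 2666.66666667
rho*v^2/2 = 916*0.25/2 = 114.5
dP = 0.018 * 2666.66666667 * 114.5
dP = 5496.0 Pa


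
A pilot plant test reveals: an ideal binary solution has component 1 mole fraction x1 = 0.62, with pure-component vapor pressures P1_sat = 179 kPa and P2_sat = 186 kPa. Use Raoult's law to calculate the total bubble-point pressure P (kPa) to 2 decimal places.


P = x1*P1_sat + x2*P2_sat
x2 = 1 - x1 = 1 - 0.62 = 0.38
P = 0.62*179 + 0.38*186
P = 110.98 + 70.68
P = 181.66 kPa


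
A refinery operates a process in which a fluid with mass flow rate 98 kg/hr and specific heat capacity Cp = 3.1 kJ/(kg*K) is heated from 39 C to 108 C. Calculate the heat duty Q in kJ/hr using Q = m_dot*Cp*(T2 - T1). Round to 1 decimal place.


Q = m_dot * Cp * (T2 - T1)
Q = 98 * 3.1 * (108 - 39)
Q = 98 * 3.1 * 69
Q = 20962.2 kJ/hr


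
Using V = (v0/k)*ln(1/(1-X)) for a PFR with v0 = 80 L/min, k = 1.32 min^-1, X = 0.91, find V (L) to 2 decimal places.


V = (v0/k) * ln(1/(1-X))
V = (80/1.32) * ln(1/(1-0.91))
V = 60.606061 * ln(11.111111)
V = 60.606061 * 2.407946
V = 145.94 L


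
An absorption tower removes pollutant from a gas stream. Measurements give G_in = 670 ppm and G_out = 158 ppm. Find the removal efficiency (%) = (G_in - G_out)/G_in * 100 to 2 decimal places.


Efficiency = (G_in - G_out) / G_in * 100%
Efficiency = (670 - 158) / 670 * 100
Efficiency = 512 / 670 * 100
Efficiency = 76.42%


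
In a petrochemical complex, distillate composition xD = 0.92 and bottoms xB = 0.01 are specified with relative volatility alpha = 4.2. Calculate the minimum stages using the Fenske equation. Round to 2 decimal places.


N_min = ln((xD*(1-xB))/(xB*(1-xD))) / ln(alpha)
Numerator inside ln: 0.9108 / 0.0008 = 1138.5
ln(1138.5) = 7.037467
ln(alpha) = ln(4.2) = 1.435085
N_min = 7.037467 / 1.435085 = 4.90


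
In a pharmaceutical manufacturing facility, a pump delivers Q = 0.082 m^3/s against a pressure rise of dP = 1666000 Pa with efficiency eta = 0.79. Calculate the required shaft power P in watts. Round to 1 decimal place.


P = Q * dP / eta
P = 0.082 * 1666000 / 0.79
P = 136612.0 / 0.79
P = 172926.6 W


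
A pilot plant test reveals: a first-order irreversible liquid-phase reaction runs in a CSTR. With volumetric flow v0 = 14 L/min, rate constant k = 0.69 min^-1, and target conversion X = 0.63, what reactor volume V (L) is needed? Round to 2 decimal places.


V = v0 * X / (k * (1 - X))
V = 14 * 0.63 / (0.69 * (1 - 0.63))
V = 8.82 / (0.69 * 0.37)
V = 8.82 / 0.2553
V = 34.55 L


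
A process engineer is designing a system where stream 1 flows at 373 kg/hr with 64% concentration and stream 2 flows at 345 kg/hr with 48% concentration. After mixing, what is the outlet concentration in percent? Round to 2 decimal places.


Mass balance on solute: F1*x1 + F2*x2 = F3*x3
F3 = F1 + F2 = 373 + 345 = 718 kg/hr
x3 = (F1*x1 + F2*x2)/F3
x3 = (373*0.64 + 345*0.48) / 718
x3 = 56.31%


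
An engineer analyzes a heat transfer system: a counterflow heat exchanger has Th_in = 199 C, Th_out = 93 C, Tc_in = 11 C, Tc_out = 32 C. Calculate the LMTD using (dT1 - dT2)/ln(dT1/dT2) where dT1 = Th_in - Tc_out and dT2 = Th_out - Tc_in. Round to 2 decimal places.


dT1 = Th_in - Tc_out = 199 - 32 = 167
dT2 = Th_out - Tc_in = 93 - 11 = 82
LMTD = (dT1 - dT2) / ln(dT1/dT2)
LMTD = (167 - 82) / ln(167/82)
LMTD = 119.50 K


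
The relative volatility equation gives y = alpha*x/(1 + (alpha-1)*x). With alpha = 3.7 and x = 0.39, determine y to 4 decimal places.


y = alpha*x / (1 + (alpha-1)*x)
y = 3.7*0.39 / (1 + (3.7-1)*0.39)
y = 1.443 / (1 + 1.053)
y = 1.443 / 2.053
y = 0.7029


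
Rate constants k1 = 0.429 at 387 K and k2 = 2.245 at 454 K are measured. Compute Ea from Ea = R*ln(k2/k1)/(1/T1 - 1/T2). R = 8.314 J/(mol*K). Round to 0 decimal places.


Ea = R * ln(k2/k1) / (1/T1 - 1/T2)
ln(k2/k1) = ln(2.245/0.429) = 1.6550039
1/T1 - 1/T2 = 1/387 - 1/454 = 0.000381336156
Ea = 8.314 * 1.6550039 / 0.000381336156
Ea = 36083 J/mol


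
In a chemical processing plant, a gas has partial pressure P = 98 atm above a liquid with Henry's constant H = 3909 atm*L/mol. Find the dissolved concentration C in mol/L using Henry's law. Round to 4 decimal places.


C = P / H
C = 98 / 3909
C = 0.0251 mol/L


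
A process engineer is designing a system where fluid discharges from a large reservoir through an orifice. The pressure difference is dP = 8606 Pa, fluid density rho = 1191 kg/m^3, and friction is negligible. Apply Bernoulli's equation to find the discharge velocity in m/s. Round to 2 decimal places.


v = sqrt(2*dP/rho)
v = sqrt(2*8606/1191)
v = sqrt(14.451721)
v = 3.80 m/s


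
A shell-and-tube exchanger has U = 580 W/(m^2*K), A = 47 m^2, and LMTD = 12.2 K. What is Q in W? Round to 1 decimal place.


Q = U * A * LMTD
Q = 580 * 47 * 12.2
Q = 332572.0 W


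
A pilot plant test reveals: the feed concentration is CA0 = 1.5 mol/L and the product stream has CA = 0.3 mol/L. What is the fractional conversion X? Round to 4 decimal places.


X = (CA0 - CA) / CA0
X = (1.5 - 0.3) / 1.5
X = 1.2 / 1.5
X = 0.8000


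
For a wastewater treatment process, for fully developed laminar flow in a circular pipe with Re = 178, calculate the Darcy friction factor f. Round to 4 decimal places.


f = 64 / Re
f = 64 / 178
f = 0.3596


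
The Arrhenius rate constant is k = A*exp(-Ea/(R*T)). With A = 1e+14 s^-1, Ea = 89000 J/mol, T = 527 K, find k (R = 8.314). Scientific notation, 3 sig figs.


k = A * exp(-Ea/(R*T))
k = 1e+14 * exp(-89000 / (8.314 * 527))
k = 1e+14 * exp(-20.31278)
k = 1.51e+05


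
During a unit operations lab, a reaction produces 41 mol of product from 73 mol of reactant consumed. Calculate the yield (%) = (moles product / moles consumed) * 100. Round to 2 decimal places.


Yield = (moles product / moles consumed) * 100%
Yield = (41 / 73) * 100
Yield = 0.5616 * 100
Yield = 56.16%


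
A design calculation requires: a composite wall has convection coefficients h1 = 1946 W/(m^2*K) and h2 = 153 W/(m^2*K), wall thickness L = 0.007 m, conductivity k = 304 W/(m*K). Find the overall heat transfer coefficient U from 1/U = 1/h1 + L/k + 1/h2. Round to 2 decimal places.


1/U = 1/h1 + L/k + 1/h2
1/U = 1/1946 + 0.007/304 + 1/153
1/U = 0.0005138746 + 2.30263e-05 + 0.0065359477
1/U = 0.0070728486
U = 141.39 W/(m^2*K)


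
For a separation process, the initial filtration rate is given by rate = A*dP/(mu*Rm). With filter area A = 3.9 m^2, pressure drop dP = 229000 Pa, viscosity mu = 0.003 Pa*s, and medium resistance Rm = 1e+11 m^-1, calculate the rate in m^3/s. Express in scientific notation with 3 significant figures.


rate = A * dP / (mu * Rm)
rate = 3.9 * 229000 / (0.003 * 1e+11)
rate = 893100.0 / 3.000e+08
rate = 2.98e-03 m^3/s


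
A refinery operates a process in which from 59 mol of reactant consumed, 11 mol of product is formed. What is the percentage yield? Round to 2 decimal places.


Yield = (moles product / moles consumed) * 100%
Yield = (11 / 59) * 100
Yield = 0.1864 * 100
Yield = 18.64%
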